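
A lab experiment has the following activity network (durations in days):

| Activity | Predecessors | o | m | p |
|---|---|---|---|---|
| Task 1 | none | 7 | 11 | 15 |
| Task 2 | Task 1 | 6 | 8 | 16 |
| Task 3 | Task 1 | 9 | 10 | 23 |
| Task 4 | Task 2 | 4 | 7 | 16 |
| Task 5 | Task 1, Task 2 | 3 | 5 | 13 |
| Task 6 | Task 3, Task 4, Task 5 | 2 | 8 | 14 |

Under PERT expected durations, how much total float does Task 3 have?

5 days

te_Task 1 = (7 + 4·11 + 15)/6 = 66/6 = 11
te_Task 2 = (6 + 4·8 + 16)/6 = 54/6 = 9
te_Task 3 = (9 + 4·10 + 23)/6 = 72/6 = 12
te_Task 4 = (4 + 4·7 + 16)/6 = 48/6 = 8
te_Task 5 = (3 + 4·5 + 13)/6 = 36/6 = 6
te_Task 6 = (2 + 4·8 + 14)/6 = 48/6 = 8

Forward pass:
ES_Task 1 = 0; EF_Task 1 = 11
ES_Task 2 = 11; EF_Task 2 = 11+9 = 20
ES_Task 3 = 11; EF_Task 3 = 11+12 = 23
ES_Task 4 = 20; EF_Task 4 = 20+8 = 28
ES_Task 5 = max(EF_Task 1=11, EF_Task 2=20) = 20; EF_Task 5 = 20+6 = 26
ES_Task 6 = max(EF_Task 3=23, EF_Task 4=28, EF_Task 5=26) = 28; EF_Task 6 = 28+8 = 36
Expected project duration μ = 36 days. Critical path: Task 1 → Task 2 → Task 4 → Task 6.

Backward pass:
LF_Task 6 = 36; LS_Task 6 = 36−8 = 28
LF_Task 5 = LS_Task 6 = 28; LS_Task 5 = 28−6 = 22
LF_Task 4 = LS_Task 6 = 28; LS_Task 4 = 28−8 = 20
LF_Task 3 = LS_Task 6 = 28; LS_Task 3 = 28−12 = 16
LF_Task 2 = min(LS_Task 4=20, LS_Task 5=22) = 20; LS_Task 2 = 20−9 = 11
LF_Task 1 = min(LS_Task 2=11, LS_Task 3=16, LS_Task 5=22) = 11; LS_Task 1 = 11−11 = 0
Slack_Task 3 = LS_Task 3 − ES_Task 3 = 16 − 11 = 5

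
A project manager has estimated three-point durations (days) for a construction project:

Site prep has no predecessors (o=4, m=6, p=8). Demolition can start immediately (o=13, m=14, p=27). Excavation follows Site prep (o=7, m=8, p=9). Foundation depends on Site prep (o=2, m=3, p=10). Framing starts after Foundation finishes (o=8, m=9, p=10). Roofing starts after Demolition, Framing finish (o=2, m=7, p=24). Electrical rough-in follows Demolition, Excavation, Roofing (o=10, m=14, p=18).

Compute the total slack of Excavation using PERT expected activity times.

14 days

te_Site prep = (4 + 4·6 + 8)/6 = 36/6 = 6
te_Demolition = (13 + 4·14 + 27)/6 = 96/6 = 16
te_Excavation = (7 + 4·8 + 9)/6 = 48/6 = 8
te_Foundation = (2 + 4·3 + 10)/6 = 24/6 = 4
te_Framing = (8 + 4·9 + 10)/6 = 54/6 = 9
te_Roofing = (2 + 4·7 + 24)/6 = 54/6 = 9
te_Electrical rough-in = (10 + 4·14 + 18)/6 = 84/6 = 14

Forward pass:
ES_Site prep = 0; EF_Site prep = 6
ES_Demolition = 0; EF_Demolition = 16
ES_Excavation = 6; EF_Excavation = 6+8 = 14
ES_Foundation = 6; EF_Foundation = 6+4 = 10
ES_Framing = 10; EF_Framing = 10+9 = 19
ES_Roofing = max(EF_Demolition=16, EF_Framing=19) = 19; EF_Roofing = 19+9 = 28
ES_Electrical rough-in = max(EF_Demolition=16, EF_Excavation=14, EF_Roofing=28) = 28; EF_Electrical rough-in = 28+14 = 42
Expected project duration μ = 42 days. Critical path: Site prep → Foundation → Framing → Roofing → Electrical rough-in.

Backward pass:
LF_Electrical rough-in = 42; LS_Electrical rough-in = 42−14 = 28
LF_Roofing = LS_Electrical rough-in = 28; LS_Roofing = 28−9 = 19
LF_Framing = LS_Roofing = 19; LS_Framing = 19−9 = 10
LF_Foundation = LS_Framing = 10; LS_Foundation = 10−4 = 6
LF_Excavation = LS_Electrical rough-in = 28; LS_Excavation = 28−8 = 20
LF_Demolition = min(LS_Roofing=19, LS_Electrical rough-in=28) = 19; LS_Demolition = 19−16 = 3
LF_Site prep = min(LS_Excavation=20, LS_Foundation=6) = 6; LS_Site prep = 6−6 = 0
Slack_Excavation = LS_Excavation − ES_Excavation = 20 − 6 = 14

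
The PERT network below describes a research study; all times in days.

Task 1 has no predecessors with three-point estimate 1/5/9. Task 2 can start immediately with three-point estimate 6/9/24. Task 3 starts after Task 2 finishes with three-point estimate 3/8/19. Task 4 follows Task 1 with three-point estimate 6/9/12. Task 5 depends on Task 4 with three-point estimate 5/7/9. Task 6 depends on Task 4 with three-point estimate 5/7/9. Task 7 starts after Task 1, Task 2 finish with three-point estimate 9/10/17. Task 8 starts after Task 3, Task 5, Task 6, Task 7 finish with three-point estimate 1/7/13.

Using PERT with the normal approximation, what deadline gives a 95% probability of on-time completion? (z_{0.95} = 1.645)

35.3 days

te_Task 1 = (1 + 4·5 + 9)/6 = 30/6 = 5; σ²_Task 1 = ((9−1)/6)² = 1.778
te_Task 2 = (6 + 4·9 + 24)/6 = 66/6 = 11; σ²_Task 2 = ((24−6)/6)² = 9.000
te_Task 3 = (3 + 4·8 + 19)/6 = 54/6 = 9; σ²_Task 3 = ((19−3)/6)² = 7.111
te_Task 4 = (6 + 4·9 + 12)/6 = 54/6 = 9; σ²_Task 4 = ((12−6)/6)² = 1.000
te_Task 5 = (5 + 4·7 + 9)/6 = 42/6 = 7; σ²_Task 5 = ((9−5)/6)² = 0.444
te_Task 6 = (5 + 4·7 + 9)/6 = 42/6 = 7; σ²_Task 6 = ((9−5)/6)² = 0.444
te_Task 7 = (9 + 4·10 + 17)/6 = 66/6 = 11; σ²_Task 7 = ((17−9)/6)² = 1.778
te_Task 8 = (1 + 4·7 + 13)/6 = 42/6 = 7; σ²_Task 8 = ((13−1)/6)² = 4.000

Forward pass:
ES_Task 1 = 0; EF_Task 1 = 5
ES_Task 2 = 0; EF_Task 2 = 11
ES_Task 3 = 11; EF_Task 3 = 11+9 = 20
ES_Task 4 = 5; EF_Task 4 = 5+9 = 14
ES_Task 5 = 14; EF_Task 5 = 14+7 = 21
ES_Task 6 = 14; EF_Task 6 = 14+7 = 21
ES_Task 7 = max(EF_Task 1=5, EF_Task 2=11) = 11; EF_Task 7 = 11+11 = 22
ES_Task 8 = max(EF_Task 3=20, EF_Task 5=21, EF_Task 6=21, EF_Task 7=22) = 22; EF_Task 8 = 22+7 = 29
Expected project duration μ = 29 days. Critical path: Task 2 → Task 7 → Task 8.

Variance along critical path = 9.000 + 1.778 + 4.000 = 14.778; σ = 3.844 days.
D = μ + z·σ = 29 + 1.645·3.844 = 35.3 days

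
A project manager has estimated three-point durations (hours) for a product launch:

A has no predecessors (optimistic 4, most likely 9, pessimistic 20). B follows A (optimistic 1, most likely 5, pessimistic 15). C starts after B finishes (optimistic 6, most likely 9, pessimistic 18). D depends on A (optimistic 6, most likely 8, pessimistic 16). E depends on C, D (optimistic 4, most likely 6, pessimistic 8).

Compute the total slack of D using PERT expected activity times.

7 hours

te_A = (4 + 4·9 + 20)/6 = 60/6 = 10
te_B = (1 + 4·5 + 15)/6 = 36/6 = 6
te_C = (6 + 4·9 + 18)/6 = 60/6 = 10
te_D = (6 + 4·8 + 16)/6 = 54/6 = 9
te_E = (4 + 4·6 + 8)/6 = 36/6 = 6

Forward pass:
ES_A = 0; EF_A = 10
ES_B = 10; EF_B = 10+6 = 16
ES_C = 16; EF_C = 16+10 = 26
ES_D = 10; EF_D = 10+9 = 19
ES_E = max(EF_C=26, EF_D=19) = 26; EF_E = 26+6 = 32
Expected project duration μ = 32 hours. Critical path: A → B → C → E.

Backward pass:
LF_E = 32; LS_E = 32−6 = 26
LF_D = LS_E = 26; LS_D = 26−9 = 17
LF_C = LS_E = 26; LS_C = 26−10 = 16
LF_B = LS_C = 16; LS_B = 16−6 = 10
LF_A = min(LS_B=10, LS_D=17) = 10; LS_A = 10−10 = 0
Slack_D = LS_D − ES_D = 17 − 10 = 7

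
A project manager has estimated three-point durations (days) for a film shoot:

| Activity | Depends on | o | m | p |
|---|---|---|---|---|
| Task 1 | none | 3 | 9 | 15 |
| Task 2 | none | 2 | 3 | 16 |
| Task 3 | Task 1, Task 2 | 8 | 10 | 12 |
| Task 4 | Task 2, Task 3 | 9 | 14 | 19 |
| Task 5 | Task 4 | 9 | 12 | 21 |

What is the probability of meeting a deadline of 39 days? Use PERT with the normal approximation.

te_Task 1 = (3 + 4·9 + 15)/6 = 54/6 = 9; σ²_Task 1 = ((15−3)/6)² = 4.000
te_Task 2 = (2 + 4·3 + 16)/6 = 30/6 = 5; σ²_Task 2 = ((16−2)/6)² = 5.444
te_Task 3 = (8 + 4·10 + 12)/6 = 60/6 = 10; σ²_Task 3 = ((12−8)/6)² = 0.444
te_Task 4 = (9 + 4·14 + 19)/6 = 84/6 = 14; σ²_Task 4 = ((19−9)/6)² = 2.778
te_Task 5 = (9 + 4·12 + 21)/6 = 78/6 = 13; σ²_Task 5 = ((21−9)/6)² = 4.000

Forward pass:
ES_Task 1 = 0; EF_Task 1 = 9
ES_Task 2 = 0; EF_Task 2 = 5
ES_Task 3 = max(EF_Task 1=9, EF_Task 2=5) = 9; EF_Task 3 = 9+10 = 19
ES_Task 4 = max(EF_Task 2=5, EF_Task 3=19) = 19; EF_Task 4 = 19+14 = 33
ES_Task 5 = 33; EF_Task 5 = 33+13 = 46
Expected project duration μ = 46 days. Critical path: Task 1 → Task 3 → Task 4 → Task 5.

Variance along critical path = 4.000 + 0.444 + 2.778 + 4.000 = 11.222; σ = √11.222 = 3.350 days.
Z = (39 − 46) / 3.350 = -2.090
P(T ≤ 39) = Φ(-2.090) ≈ 0.018

0.018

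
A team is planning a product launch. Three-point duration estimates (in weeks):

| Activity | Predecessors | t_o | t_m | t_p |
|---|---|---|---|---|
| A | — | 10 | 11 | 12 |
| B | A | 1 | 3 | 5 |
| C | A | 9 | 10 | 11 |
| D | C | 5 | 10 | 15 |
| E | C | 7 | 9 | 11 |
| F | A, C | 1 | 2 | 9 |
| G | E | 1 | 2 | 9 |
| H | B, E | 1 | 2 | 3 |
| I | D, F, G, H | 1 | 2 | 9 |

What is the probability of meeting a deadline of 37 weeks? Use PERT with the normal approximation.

0.687

te_A = (10 + 4·11 + 12)/6 = 66/6 = 11; σ²_A = ((12−10)/6)² = 0.111
te_B = (1 + 4·3 + 5)/6 = 18/6 = 3; σ²_B = ((5−1)/6)² = 0.444
te_C = (9 + 4·10 + 11)/6 = 60/6 = 10; σ²_C = ((11−9)/6)² = 0.111
te_D = (5 + 4·10 + 15)/6 = 60/6 = 10; σ²_D = ((15−5)/6)² = 2.778
te_E = (7 + 4·9 + 11)/6 = 54/6 = 9; σ²_E = ((11−7)/6)² = 0.444
te_F = (1 + 4·2 + 9)/6 = 18/6 = 3; σ²_F = ((9−1)/6)² = 1.778
te_G = (1 + 4·2 + 9)/6 = 18/6 = 3; σ²_G = ((9−1)/6)² = 1.778
te_H = (1 + 4·2 + 3)/6 = 12/6 = 2; σ²_H = ((3−1)/6)² = 0.111
te_I = (1 + 4·2 + 9)/6 = 18/6 = 3; σ²_I = ((9−1)/6)² = 1.778

Forward pass:
ES_A = 0; EF_A = 11
ES_B = 11; EF_B = 11+3 = 14
ES_C = 11; EF_C = 11+10 = 21
ES_D = 21; EF_D = 21+10 = 31
ES_E = 21; EF_E = 21+9 = 30
ES_F = max(EF_A=11, EF_C=21) = 21; EF_F = 21+3 = 24
ES_G = 30; EF_G = 30+3 = 33
ES_H = max(EF_B=14, EF_E=30) = 30; EF_H = 30+2 = 32
ES_I = max(EF_D=31, EF_F=24, EF_G=33, EF_H=32) = 33; EF_I = 33+3 = 36
Expected project duration μ = 36 weeks. Critical path: A → C → E → G → I.

Variance along critical path = 0.111 + 0.111 + 0.444 + 1.778 + 1.778 = 4.222; σ = √4.222 = 2.055 weeks.
Z = (37 − 36) / 2.055 = 0.487
P(T ≤ 37) = Φ(0.487) ≈ 0.687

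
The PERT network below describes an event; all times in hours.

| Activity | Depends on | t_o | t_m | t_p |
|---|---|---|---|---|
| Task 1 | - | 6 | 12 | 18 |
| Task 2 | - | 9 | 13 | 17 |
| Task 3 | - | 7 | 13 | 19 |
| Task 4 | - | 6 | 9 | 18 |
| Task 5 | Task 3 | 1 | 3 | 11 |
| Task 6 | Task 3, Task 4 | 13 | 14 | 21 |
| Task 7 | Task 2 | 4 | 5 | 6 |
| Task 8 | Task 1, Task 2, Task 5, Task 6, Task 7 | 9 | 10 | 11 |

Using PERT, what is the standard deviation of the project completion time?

2.43 hours

te_Task 1 = (6 + 4·12 + 18)/6 = 72/6 = 12; σ²_Task 1 = ((18−6)/6)² = 4.000
te_Task 2 = (9 + 4·13 + 17)/6 = 78/6 = 13; σ²_Task 2 = ((17−9)/6)² = 1.778
te_Task 3 = (7 + 4·13 + 19)/6 = 78/6 = 13; σ²_Task 3 = ((19−7)/6)² = 4.000
te_Task 4 = (6 + 4·9 + 18)/6 = 60/6 = 10; σ²_Task 4 = ((18−6)/6)² = 4.000
te_Task 5 = (1 + 4·3 + 11)/6 = 24/6 = 4; σ²_Task 5 = ((11−1)/6)² = 2.778
te_Task 6 = (13 + 4·14 + 21)/6 = 90/6 = 15; σ²_Task 6 = ((21−13)/6)² = 1.778
te_Task 7 = (4 + 4·5 + 6)/6 = 30/6 = 5; σ²_Task 7 = ((6−4)/6)² = 0.111
te_Task 8 = (9 + 4·10 + 11)/6 = 60/6 = 10; σ²_Task 8 = ((11−9)/6)² = 0.111

Forward pass:
ES_Task 1 = 0; EF_Task 1 = 12
ES_Task 2 = 0; EF_Task 2 = 13
ES_Task 3 = 0; EF_Task 3 = 13
ES_Task 4 = 0; EF_Task 4 = 10
ES_Task 5 = 13; EF_Task 5 = 13+4 = 17
ES_Task 6 = max(EF_Task 3=13, EF_Task 4=10) = 13; EF_Task 6 = 13+15 = 28
ES_Task 7 = 13; EF_Task 7 = 13+5 = 18
ES_Task 8 = max(EF_Task 1=12, EF_Task 2=13, EF_Task 5=17, EF_Task 6=28, EF_Task 7=18) = 28; EF_Task 8 = 28+10 = 38
Expected project duration μ = 38 hours. Critical path: Task 3 → Task 6 → Task 8.

Variance along critical path = 4.000 + 1.778 + 0.111 = 5.889
σ = √5.889 = 2.427 hours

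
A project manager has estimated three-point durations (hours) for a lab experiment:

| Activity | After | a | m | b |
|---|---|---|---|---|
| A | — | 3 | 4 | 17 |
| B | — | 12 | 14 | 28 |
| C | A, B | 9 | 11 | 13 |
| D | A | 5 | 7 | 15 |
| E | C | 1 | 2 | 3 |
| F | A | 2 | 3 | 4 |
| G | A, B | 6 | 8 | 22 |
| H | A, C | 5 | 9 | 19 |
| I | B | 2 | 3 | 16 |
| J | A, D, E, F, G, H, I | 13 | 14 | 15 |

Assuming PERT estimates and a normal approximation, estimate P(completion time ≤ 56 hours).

0.916

te_A = (3 + 4·4 + 17)/6 = 36/6 = 6; σ²_A = ((17−3)/6)² = 5.444
te_B = (12 + 4·14 + 28)/6 = 96/6 = 16; σ²_B = ((28−12)/6)² = 7.111
te_C = (9 + 4·11 + 13)/6 = 66/6 = 11; σ²_C = ((13−9)/6)² = 0.444
te_D = (5 + 4·7 + 15)/6 = 48/6 = 8; σ²_D = ((15−5)/6)² = 2.778
te_E = (1 + 4·2 + 3)/6 = 12/6 = 2; σ²_E = ((3−1)/6)² = 0.111
te_F = (2 + 4·3 + 4)/6 = 18/6 = 3; σ²_F = ((4−2)/6)² = 0.111
te_G = (6 + 4·8 + 22)/6 = 60/6 = 10; σ²_G = ((22−6)/6)² = 7.111
te_H = (5 + 4·9 + 19)/6 = 60/6 = 10; σ²_H = ((19−5)/6)² = 5.444
te_I = (2 + 4·3 + 16)/6 = 30/6 = 5; σ²_I = ((16−2)/6)² = 5.444
te_J = (13 + 4·14 + 15)/6 = 84/6 = 14; σ²_J = ((15−13)/6)² = 0.111

Forward pass:
ES_A = 0; EF_A = 6
ES_B = 0; EF_B = 16
ES_C = max(EF_A=6, EF_B=16) = 16; EF_C = 16+11 = 27
ES_D = 6; EF_D = 6+8 = 14
ES_E = 27; EF_E = 27+2 = 29
ES_F = 6; EF_F = 6+3 = 9
ES_G = max(EF_A=6, EF_B=16) = 16; EF_G = 16+10 = 26
ES_H = max(EF_A=6, EF_C=27) = 27; EF_H = 27+10 = 37
ES_I = 16; EF_I = 16+5 = 21
ES_J = max(EF_A=6, EF_D=14, EF_E=29, EF_F=9, EF_G=26, EF_H=37, EF_I=21) = 37; EF_J = 37+14 = 51
Expected project duration μ = 51 hours. Critical path: B → C → H → J.

Variance along critical path = 7.111 + 0.444 + 5.444 + 0.111 = 13.111; σ = √13.111 = 3.621 hours.
Z = (56 − 51) / 3.621 = 1.381
P(T ≤ 56) = Φ(1.381) ≈ 0.916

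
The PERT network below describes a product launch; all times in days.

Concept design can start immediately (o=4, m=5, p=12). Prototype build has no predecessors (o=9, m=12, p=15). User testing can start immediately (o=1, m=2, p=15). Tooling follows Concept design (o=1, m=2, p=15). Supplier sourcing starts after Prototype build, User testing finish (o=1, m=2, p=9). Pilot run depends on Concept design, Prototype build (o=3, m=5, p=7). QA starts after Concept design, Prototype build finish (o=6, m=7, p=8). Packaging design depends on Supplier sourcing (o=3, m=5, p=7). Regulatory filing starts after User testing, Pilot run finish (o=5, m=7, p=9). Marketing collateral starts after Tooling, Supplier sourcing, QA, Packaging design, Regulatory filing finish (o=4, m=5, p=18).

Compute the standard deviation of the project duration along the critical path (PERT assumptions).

2.71 days

te_Concept design = (4 + 4·5 + 12)/6 = 36/6 = 6; σ²_Concept design = ((12−4)/6)² = 1.778
te_Prototype build = (9 + 4·12 + 15)/6 = 72/6 = 12; σ²_Prototype build = ((15−9)/6)² = 1.000
te_User testing = (1 + 4·2 + 15)/6 = 24/6 = 4; σ²_User testing = ((15−1)/6)² = 5.444
te_Tooling = (1 + 4·2 + 15)/6 = 24/6 = 4; σ²_Tooling = ((15−1)/6)² = 5.444
te_Supplier sourcing = (1 + 4·2 + 9)/6 = 18/6 = 3; σ²_Supplier sourcing = ((9−1)/6)² = 1.778
te_Pilot run = (3 + 4·5 + 7)/6 = 30/6 = 5; σ²_Pilot run = ((7−3)/6)² = 0.444
te_QA = (6 + 4·7 + 8)/6 = 42/6 = 7; σ²_QA = ((8−6)/6)² = 0.111
te_Packaging design = (3 + 4·5 + 7)/6 = 30/6 = 5; σ²_Packaging design = ((7−3)/6)² = 0.444
te_Regulatory filing = (5 + 4·7 + 9)/6 = 42/6 = 7; σ²_Regulatory filing = ((9−5)/6)² = 0.444
te_Marketing collateral = (4 + 4·5 + 18)/6 = 42/6 = 7; σ²_Marketing collateral = ((18−4)/6)² = 5.444

Forward pass:
ES_Concept design = 0; EF_Concept design = 6
ES_Prototype build = 0; EF_Prototype build = 12
ES_User testing = 0; EF_User testing = 4
ES_Tooling = 6; EF_Tooling = 6+4 = 10
ES_Supplier sourcing = max(EF_Prototype build=12, EF_User testing=4) = 12; EF_Supplier sourcing = 12+3 = 15
ES_Pilot run = max(EF_Concept design=6, EF_Prototype build=12) = 12; EF_Pilot run = 12+5 = 17
ES_QA = max(EF_Concept design=6, EF_Prototype build=12) = 12; EF_QA = 12+7 = 19
ES_Packaging design = 15; EF_Packaging design = 15+5 = 20
ES_Regulatory filing = max(EF_User testing=4, EF_Pilot run=17) = 17; EF_Regulatory filing = 17+7 = 24
ES_Marketing collateral = max(EF_Tooling=10, EF_Supplier sourcing=15, EF_QA=19, EF_Packaging design=20, EF_Regulatory filing=24) = 24; EF_Marketing collateral = 24+7 = 31
Expected project duration μ = 31 days. Critical path: Prototype build → Pilot run → Regulatory filing → Marketing collateral.

Variance along critical path = 1.000 + 0.444 + 0.444 + 5.444 = 7.333
σ = √7.333 = 2.708 days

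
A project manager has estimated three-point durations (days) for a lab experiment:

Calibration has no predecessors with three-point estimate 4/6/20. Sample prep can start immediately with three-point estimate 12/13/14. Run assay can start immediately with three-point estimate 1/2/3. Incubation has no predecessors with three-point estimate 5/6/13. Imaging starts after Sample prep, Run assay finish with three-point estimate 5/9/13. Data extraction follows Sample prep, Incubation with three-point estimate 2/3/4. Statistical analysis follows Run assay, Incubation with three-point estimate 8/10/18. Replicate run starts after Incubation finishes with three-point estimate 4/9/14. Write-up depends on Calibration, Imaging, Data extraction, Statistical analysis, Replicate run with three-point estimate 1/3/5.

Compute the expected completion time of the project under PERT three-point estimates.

te_Calibration = (4 + 4·6 + 20)/6 = 48/6 = 8
te_Sample prep = (12 + 4·13 + 14)/6 = 78/6 = 13
te_Run assay = (1 + 4·2 + 3)/6 = 12/6 = 2
te_Incubation = (5 + 4·6 + 13)/6 = 42/6 = 7
te_Imaging = (5 + 4·9 + 13)/6 = 54/6 = 9
te_Data extraction = (2 + 4·3 + 4)/6 = 18/6 = 3
te_Statistical analysis = (8 + 4·10 + 18)/6 = 66/6 = 11
te_Replicate run = (4 + 4·9 + 14)/6 = 54/6 = 9
te_Write-up = (1 + 4·3 + 5)/6 = 18/6 = 3

Forward pass:
ES_Calibration = 0; EF_Calibration = 8
ES_Sample prep = 0; EF_Sample prep = 13
ES_Run assay = 0; EF_Run assay = 2
ES_Incubation = 0; EF_Incubation = 7
ES_Imaging = max(EF_Sample prep=13, EF_Run assay=2) = 13; EF_Imaging = 13+9 = 22
ES_Data extraction = max(EF_Sample prep=13, EF_Incubation=7) = 13; EF_Data extraction = 13+3 = 16
ES_Statistical analysis = max(EF_Run assay=2, EF_Incubation=7) = 7; EF_Statistical analysis = 7+11 = 18
ES_Replicate run = 7; EF_Replicate run = 7+9 = 16
ES_Write-up = max(EF_Calibration=8, EF_Imaging=22, EF_Data extraction=16, EF_Statistical analysis=18, EF_Replicate run=16) = 22; EF_Write-up = 22+3 = 25
Expected project duration μ = 25 days. Critical path: Sample prep → Imaging → Write-up.

25 days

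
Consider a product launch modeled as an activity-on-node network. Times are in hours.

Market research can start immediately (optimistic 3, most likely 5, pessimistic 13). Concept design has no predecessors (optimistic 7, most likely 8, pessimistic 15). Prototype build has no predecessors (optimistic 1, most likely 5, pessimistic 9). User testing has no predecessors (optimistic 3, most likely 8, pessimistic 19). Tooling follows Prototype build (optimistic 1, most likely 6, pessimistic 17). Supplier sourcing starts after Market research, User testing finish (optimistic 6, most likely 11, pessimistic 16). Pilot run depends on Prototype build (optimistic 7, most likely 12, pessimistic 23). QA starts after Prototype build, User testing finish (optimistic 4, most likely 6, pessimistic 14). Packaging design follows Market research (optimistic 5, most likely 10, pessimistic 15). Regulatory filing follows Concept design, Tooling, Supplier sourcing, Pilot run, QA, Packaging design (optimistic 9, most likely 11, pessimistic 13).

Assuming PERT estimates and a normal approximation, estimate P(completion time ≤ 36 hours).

te_Market research = (3 + 4·5 + 13)/6 = 36/6 = 6; σ²_Market research = ((13−3)/6)² = 2.778
te_Concept design = (7 + 4·8 + 15)/6 = 54/6 = 9; σ²_Concept design = ((15−7)/6)² = 1.778
te_Prototype build = (1 + 4·5 + 9)/6 = 30/6 = 5; σ²_Prototype build = ((9−1)/6)² = 1.778
te_User testing = (3 + 4·8 + 19)/6 = 54/6 = 9; σ²_User testing = ((19−3)/6)² = 7.111
te_Tooling = (1 + 4·6 + 17)/6 = 42/6 = 7; σ²_Tooling = ((17−1)/6)² = 7.111
te_Supplier sourcing = (6 + 4·11 + 16)/6 = 66/6 = 11; σ²_Supplier sourcing = ((16−6)/6)² = 2.778
te_Pilot run = (7 + 4·12 + 23)/6 = 78/6 = 13; σ²_Pilot run = ((23−7)/6)² = 7.111
te_QA = (4 + 4·6 + 14)/6 = 42/6 = 7; σ²_QA = ((14−4)/6)² = 2.778
te_Packaging design = (5 + 4·10 + 15)/6 = 60/6 = 10; σ²_Packaging design = ((15−5)/6)² = 2.778
te_Regulatory filing = (9 + 4·11 + 13)/6 = 66/6 = 11; σ²_Regulatory filing = ((13−9)/6)² = 0.444

Forward pass:
ES_Market research = 0; EF_Market research = 6
ES_Concept design = 0; EF_Concept design = 9
ES_Prototype build = 0; EF_Prototype build = 5
ES_User testing = 0; EF_User testing = 9
ES_Tooling = 5; EF_Tooling = 5+7 = 12
ES_Supplier sourcing = max(EF_Market research=6, EF_User testing=9) = 9; EF_Supplier sourcing = 9+11 = 20
ES_Pilot run = 5; EF_Pilot run = 5+13 = 18
ES_QA = max(EF_Prototype build=5, EF_User testing=9) = 9; EF_QA = 9+7 = 16
ES_Packaging design = 6; EF_Packaging design = 6+10 = 16
ES_Regulatory filing = max(EF_Concept design=9, EF_Tooling=12, EF_Supplier sourcing=20, EF_Pilot run=18, EF_QA=16, EF_Packaging design=16) = 20; EF_Regulatory filing = 20+11 = 31
Expected project duration μ = 31 hours. Critical path: User testing → Supplier sourcing → Regulatory filing.

Variance along critical path = 7.111 + 2.778 + 0.444 = 10.333; σ = √10.333 = 3.215 hours.
Z = (36 − 31) / 3.215 = 1.555
P(T ≤ 36) = Φ(1.555) ≈ 0.940

0.940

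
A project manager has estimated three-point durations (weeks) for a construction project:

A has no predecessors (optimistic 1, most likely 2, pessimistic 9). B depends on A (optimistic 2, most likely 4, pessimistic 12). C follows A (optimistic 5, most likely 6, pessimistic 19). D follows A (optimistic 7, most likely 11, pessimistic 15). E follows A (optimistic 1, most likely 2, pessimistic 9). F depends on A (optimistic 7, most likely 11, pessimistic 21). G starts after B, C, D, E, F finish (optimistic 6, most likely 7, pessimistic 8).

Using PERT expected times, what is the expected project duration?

te_A = (1 + 4·2 + 9)/6 = 18/6 = 3
te_B = (2 + 4·4 + 12)/6 = 30/6 = 5
te_C = (5 + 4·6 + 19)/6 = 48/6 = 8
te_D = (7 + 4·11 + 15)/6 = 66/6 = 11
te_E = (1 + 4·2 + 9)/6 = 18/6 = 3
te_F = (7 + 4·11 + 21)/6 = 72/6 = 12
te_G = (6 + 4·7 + 8)/6 = 42/6 = 7

Forward pass:
ES_A = 0; EF_A = 3
ES_B = 3; EF_B = 3+5 = 8
ES_C = 3; EF_C = 3+8 = 11
ES_D = 3; EF_D = 3+11 = 14
ES_E = 3; EF_E = 3+3 = 6
ES_F = 3; EF_F = 3+12 = 15
ES_G = max(EF_B=8, EF_C=11, EF_D=14, EF_E=6, EF_F=15) = 15; EF_G = 15+7 = 22
Expected project duration μ = 22 weeks. Critical path: A → F → G.

22 weeks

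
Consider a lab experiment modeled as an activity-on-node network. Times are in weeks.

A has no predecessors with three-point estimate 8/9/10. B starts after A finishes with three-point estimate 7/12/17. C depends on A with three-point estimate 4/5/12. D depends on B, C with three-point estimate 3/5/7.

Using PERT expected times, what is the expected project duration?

te_A = (8 + 4·9 + 10)/6 = 54/6 = 9
te_B = (7 + 4·12 + 17)/6 = 72/6 = 12
te_C = (4 + 4·5 + 12)/6 = 36/6 = 6
te_D = (3 + 4·5 + 7)/6 = 30/6 = 5

Forward pass:
ES_A = 0; EF_A = 9
ES_B = 9; EF_B = 9+12 = 21
ES_C = 9; EF_C = 9+6 = 15
ES_D = max(EF_B=21, EF_C=15) = 21; EF_D = 21+5 = 26
Expected project duration μ = 26 weeks. Critical path: A → B → D.

26 weeks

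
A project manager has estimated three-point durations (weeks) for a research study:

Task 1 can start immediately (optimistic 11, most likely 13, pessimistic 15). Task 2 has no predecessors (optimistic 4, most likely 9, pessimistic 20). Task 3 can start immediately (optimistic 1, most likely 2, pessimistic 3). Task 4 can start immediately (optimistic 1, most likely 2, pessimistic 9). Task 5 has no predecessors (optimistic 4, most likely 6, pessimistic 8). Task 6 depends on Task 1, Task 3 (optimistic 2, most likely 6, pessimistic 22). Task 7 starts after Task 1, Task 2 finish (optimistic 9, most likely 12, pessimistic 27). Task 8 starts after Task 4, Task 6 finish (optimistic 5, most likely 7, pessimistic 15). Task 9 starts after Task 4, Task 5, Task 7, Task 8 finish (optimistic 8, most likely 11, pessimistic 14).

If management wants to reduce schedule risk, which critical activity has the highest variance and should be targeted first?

Task 6

te_Task 1 = (11 + 4·13 + 15)/6 = 78/6 = 13; σ²_Task 1 = ((15−11)/6)² = 0.444
te_Task 2 = (4 + 4·9 + 20)/6 = 60/6 = 10; σ²_Task 2 = ((20−4)/6)² = 7.111
te_Task 3 = (1 + 4·2 + 3)/6 = 12/6 = 2; σ²_Task 3 = ((3−1)/6)² = 0.111
te_Task 4 = (1 + 4·2 + 9)/6 = 18/6 = 3; σ²_Task 4 = ((9−1)/6)² = 1.778
te_Task 5 = (4 + 4·6 + 8)/6 = 36/6 = 6; σ²_Task 5 = ((8−4)/6)² = 0.444
te_Task 6 = (2 + 4·6 + 22)/6 = 48/6 = 8; σ²_Task 6 = ((22−2)/6)² = 11.111
te_Task 7 = (9 + 4·12 + 27)/6 = 84/6 = 14; σ²_Task 7 = ((27−9)/6)² = 9.000
te_Task 8 = (5 + 4·7 + 15)/6 = 48/6 = 8; σ²_Task 8 = ((15−5)/6)² = 2.778
te_Task 9 = (8 + 4·11 + 14)/6 = 66/6 = 11; σ²_Task 9 = ((14−8)/6)² = 1.000

Forward pass:
ES_Task 1 = 0; EF_Task 1 = 13
ES_Task 2 = 0; EF_Task 2 = 10
ES_Task 3 = 0; EF_Task 3 = 2
ES_Task 4 = 0; EF_Task 4 = 3
ES_Task 5 = 0; EF_Task 5 = 6
ES_Task 6 = max(EF_Task 1=13, EF_Task 3=2) = 13; EF_Task 6 = 13+8 = 21
ES_Task 7 = max(EF_Task 1=13, EF_Task 2=10) = 13; EF_Task 7 = 13+14 = 27
ES_Task 8 = max(EF_Task 4=3, EF_Task 6=21) = 21; EF_Task 8 = 21+8 = 29
ES_Task 9 = max(EF_Task 4=3, EF_Task 5=6, EF_Task 7=27, EF_Task 8=29) = 29; EF_Task 9 = 29+11 = 40
Expected project duration μ = 40 weeks. Critical path: Task 1 → Task 6 → Task 8 → Task 9.

Variances on critical path: σ²_Task 1=0.444, σ²_Task 6=11.111, σ²_Task 8=2.778, σ²_Task 9=1.000.
Largest is σ²_Task 6 = 11.111.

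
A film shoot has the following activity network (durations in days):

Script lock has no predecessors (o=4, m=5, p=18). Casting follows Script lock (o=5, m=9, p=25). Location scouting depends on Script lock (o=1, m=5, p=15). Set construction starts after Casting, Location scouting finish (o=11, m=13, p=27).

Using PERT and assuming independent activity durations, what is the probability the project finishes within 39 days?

0.891

te_Script lock = (4 + 4·5 + 18)/6 = 42/6 = 7; σ²_Script lock = ((18−4)/6)² = 5.444
te_Casting = (5 + 4·9 + 25)/6 = 66/6 = 11; σ²_Casting = ((25−5)/6)² = 11.111
te_Location scouting = (1 + 4·5 + 15)/6 = 36/6 = 6; σ²_Location scouting = ((15−1)/6)² = 5.444
te_Set construction = (11 + 4·13 + 27)/6 = 90/6 = 15; σ²_Set construction = ((27−11)/6)² = 7.111

Forward pass:
ES_Script lock = 0; EF_Script lock = 7
ES_Casting = 7; EF_Casting = 7+11 = 18
ES_Location scouting = 7; EF_Location scouting = 7+6 = 13
ES_Set construction = max(EF_Casting=18, EF_Location scouting=13) = 18; EF_Set construction = 18+15 = 33
Expected project duration μ = 33 days. Critical path: Script lock → Casting → Set construction.

Variance along critical path = 5.444 + 11.111 + 7.111 = 23.667; σ = √23.667 = 4.865 days.
Z = (39 − 33) / 4.865 = 1.233
P(T ≤ 39) = Φ(1.233) ≈ 0.891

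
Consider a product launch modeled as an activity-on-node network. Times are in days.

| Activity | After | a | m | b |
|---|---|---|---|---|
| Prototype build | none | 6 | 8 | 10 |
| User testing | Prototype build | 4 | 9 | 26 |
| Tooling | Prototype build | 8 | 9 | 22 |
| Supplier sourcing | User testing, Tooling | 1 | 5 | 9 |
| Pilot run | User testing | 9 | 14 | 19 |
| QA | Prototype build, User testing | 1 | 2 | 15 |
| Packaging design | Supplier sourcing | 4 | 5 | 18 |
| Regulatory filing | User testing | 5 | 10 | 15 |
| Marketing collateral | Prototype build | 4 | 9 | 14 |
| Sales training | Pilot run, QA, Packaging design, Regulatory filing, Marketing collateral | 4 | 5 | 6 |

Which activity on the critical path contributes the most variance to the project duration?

User testing

te_Prototype build = (6 + 4·8 + 10)/6 = 48/6 = 8; σ²_Prototype build = ((10−6)/6)² = 0.444
te_User testing = (4 + 4·9 + 26)/6 = 66/6 = 11; σ²_User testing = ((26−4)/6)² = 13.444
te_Tooling = (8 + 4·9 + 22)/6 = 66/6 = 11; σ²_Tooling = ((22−8)/6)² = 5.444
te_Supplier sourcing = (1 + 4·5 + 9)/6 = 30/6 = 5; σ²_Supplier sourcing = ((9−1)/6)² = 1.778
te_Pilot run = (9 + 4·14 + 19)/6 = 84/6 = 14; σ²_Pilot run = ((19−9)/6)² = 2.778
te_QA = (1 + 4·2 + 15)/6 = 24/6 = 4; σ²_QA = ((15−1)/6)² = 5.444
te_Packaging design = (4 + 4·5 + 18)/6 = 42/6 = 7; σ²_Packaging design = ((18−4)/6)² = 5.444
te_Regulatory filing = (5 + 4·10 + 15)/6 = 60/6 = 10; σ²_Regulatory filing = ((15−5)/6)² = 2.778
te_Marketing collateral = (4 + 4·9 + 14)/6 = 54/6 = 9; σ²_Marketing collateral = ((14−4)/6)² = 2.778
te_Sales training = (4 + 4·5 + 6)/6 = 30/6 = 5; σ²_Sales training = ((6−4)/6)² = 0.111

Forward pass:
ES_Prototype build = 0; EF_Prototype build = 8
ES_User testing = 8; EF_User testing = 8+11 = 19
ES_Tooling = 8; EF_Tooling = 8+11 = 19
ES_Supplier sourcing = max(EF_User testing=19, EF_Tooling=19) = 19; EF_Supplier sourcing = 19+5 = 24
ES_Pilot run = 19; EF_Pilot run = 19+14 = 33
ES_QA = max(EF_Prototype build=8, EF_User testing=19) = 19; EF_QA = 19+4 = 23
ES_Packaging design = 24; EF_Packaging design = 24+7 = 31
ES_Regulatory filing = 19; EF_Regulatory filing = 19+10 = 29
ES_Marketing collateral = 8; EF_Marketing collateral = 8+9 = 17
ES_Sales training = max(EF_Pilot run=33, EF_QA=23, EF_Packaging design=31, EF_Regulatory filing=29, EF_Marketing collateral=17) = 33; EF_Sales training = 33+5 = 38
Expected project duration μ = 38 days. Critical path: Prototype build → User testing → Pilot run → Sales training.

Variances on critical path: σ²_Prototype build=0.444, σ²_User testing=13.444, σ²_Pilot run=2.778, σ²_Sales training=0.111.
Largest is σ²_User testing = 13.444.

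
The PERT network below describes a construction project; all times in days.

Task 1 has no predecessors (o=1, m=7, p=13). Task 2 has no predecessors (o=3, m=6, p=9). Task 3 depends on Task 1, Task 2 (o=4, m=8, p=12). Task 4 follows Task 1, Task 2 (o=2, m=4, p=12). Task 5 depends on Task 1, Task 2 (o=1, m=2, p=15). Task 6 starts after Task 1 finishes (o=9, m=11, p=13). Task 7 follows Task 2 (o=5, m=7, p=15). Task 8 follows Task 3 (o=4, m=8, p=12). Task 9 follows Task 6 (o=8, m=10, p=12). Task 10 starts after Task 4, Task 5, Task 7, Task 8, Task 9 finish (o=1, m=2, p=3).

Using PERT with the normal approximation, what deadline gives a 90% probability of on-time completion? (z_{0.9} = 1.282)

32.9 days

te_Task 1 = (1 + 4·7 + 13)/6 = 42/6 = 7; σ²_Task 1 = ((13−1)/6)² = 4.000
te_Task 2 = (3 + 4·6 + 9)/6 = 36/6 = 6; σ²_Task 2 = ((9−3)/6)² = 1.000
te_Task 3 = (4 + 4·8 + 12)/6 = 48/6 = 8; σ²_Task 3 = ((12−4)/6)² = 1.778
te_Task 4 = (2 + 4·4 + 12)/6 = 30/6 = 5; σ²_Task 4 = ((12−2)/6)² = 2.778
te_Task 5 = (1 + 4·2 + 15)/6 = 24/6 = 4; σ²_Task 5 = ((15−1)/6)² = 5.444
te_Task 6 = (9 + 4·11 + 13)/6 = 66/6 = 11; σ²_Task 6 = ((13−9)/6)² = 0.444
te_Task 7 = (5 + 4·7 + 15)/6 = 48/6 = 8; σ²_Task 7 = ((15−5)/6)² = 2.778
te_Task 8 = (4 + 4·8 + 12)/6 = 48/6 = 8; σ²_Task 8 = ((12−4)/6)² = 1.778
te_Task 9 = (8 + 4·10 + 12)/6 = 60/6 = 10; σ²_Task 9 = ((12−8)/6)² = 0.444
te_Task 10 = (1 + 4·2 + 3)/6 = 12/6 = 2; σ²_Task 10 = ((3−1)/6)² = 0.111

Forward pass:
ES_Task 1 = 0; EF_Task 1 = 7
ES_Task 2 = 0; EF_Task 2 = 6
ES_Task 3 = max(EF_Task 1=7, EF_Task 2=6) = 7; EF_Task 3 = 7+8 = 15
ES_Task 4 = max(EF_Task 1=7, EF_Task 2=6) = 7; EF_Task 4 = 7+5 = 12
ES_Task 5 = max(EF_Task 1=7, EF_Task 2=6) = 7; EF_Task 5 = 7+4 = 11
ES_Task 6 = 7; EF_Task 6 = 7+11 = 18
ES_Task 7 = 6; EF_Task 7 = 6+8 = 14
ES_Task 8 = 15; EF_Task 8 = 15+8 = 23
ES_Task 9 = 18; EF_Task 9 = 18+10 = 28
ES_Task 10 = max(EF_Task 4=12, EF_Task 5=11, EF_Task 7=14, EF_Task 8=23, EF_Task 9=28) = 28; EF_Task 10 = 28+2 = 30
Expected project duration μ = 30 days. Critical path: Task 1 → Task 6 → Task 9 → Task 10.

Variance along critical path = 4.000 + 0.444 + 0.444 + 0.111 = 5.000; σ = 2.236 days.
D = μ + z·σ = 30 + 1.282·2.236 = 32.9 days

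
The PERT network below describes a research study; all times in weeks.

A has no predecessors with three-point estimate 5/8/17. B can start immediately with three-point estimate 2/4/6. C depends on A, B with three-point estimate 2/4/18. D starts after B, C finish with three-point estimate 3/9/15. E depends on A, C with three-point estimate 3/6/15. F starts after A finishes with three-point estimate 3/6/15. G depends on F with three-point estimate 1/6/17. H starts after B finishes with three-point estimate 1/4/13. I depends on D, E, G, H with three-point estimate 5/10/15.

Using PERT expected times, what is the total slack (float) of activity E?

te_A = (5 + 4·8 + 17)/6 = 54/6 = 9
te_B = (2 + 4·4 + 6)/6 = 24/6 = 4
te_C = (2 + 4·4 + 18)/6 = 36/6 = 6
te_D = (3 + 4·9 + 15)/6 = 54/6 = 9
te_E = (3 + 4·6 + 15)/6 = 42/6 = 7
te_F = (3 + 4·6 + 15)/6 = 42/6 = 7
te_G = (1 + 4·6 + 17)/6 = 42/6 = 7
te_H = (1 + 4·4 + 13)/6 = 30/6 = 5
te_I = (5 + 4·10 + 15)/6 = 60/6 = 10

Forward pass:
ES_A = 0; EF_A = 9
ES_B = 0; EF_B = 4
ES_C = max(EF_A=9, EF_B=4) = 9; EF_C = 9+6 = 15
ES_D = max(EF_B=4, EF_C=15) = 15; EF_D = 15+9 = 24
ES_E = max(EF_A=9, EF_C=15) = 15; EF_E = 15+7 = 22
ES_F = 9; EF_F = 9+7 = 16
ES_G = 16; EF_G = 16+7 = 23
ES_H = 4; EF_H = 4+5 = 9
ES_I = max(EF_D=24, EF_E=22, EF_G=23, EF_H=9) = 24; EF_I = 24+10 = 34
Expected project duration μ = 34 weeks. Critical path: A → C → D → I.

Backward pass:
LF_I = 34; LS_I = 34−10 = 24
LF_H = LS_I = 24; LS_H = 24−5 = 19
LF_G = LS_I = 24; LS_G = 24−7 = 17
LF_F = LS_G = 17; LS_F = 17−7 = 10
LF_E = LS_I = 24; LS_E = 24−7 = 17
LF_D = LS_I = 24; LS_D = 24−9 = 15
LF_C = min(LS_D=15, LS_E=17) = 15; LS_C = 15−6 = 9
LF_B = min(LS_C=9, LS_D=15, LS_H=19) = 9; LS_B = 9−4 = 5
LF_A = min(LS_C=9, LS_E=17, LS_F=10) = 9; LS_A = 9−9 = 0
Slack_E = LS_E − ES_E = 17 − 15 = 2

2 weeks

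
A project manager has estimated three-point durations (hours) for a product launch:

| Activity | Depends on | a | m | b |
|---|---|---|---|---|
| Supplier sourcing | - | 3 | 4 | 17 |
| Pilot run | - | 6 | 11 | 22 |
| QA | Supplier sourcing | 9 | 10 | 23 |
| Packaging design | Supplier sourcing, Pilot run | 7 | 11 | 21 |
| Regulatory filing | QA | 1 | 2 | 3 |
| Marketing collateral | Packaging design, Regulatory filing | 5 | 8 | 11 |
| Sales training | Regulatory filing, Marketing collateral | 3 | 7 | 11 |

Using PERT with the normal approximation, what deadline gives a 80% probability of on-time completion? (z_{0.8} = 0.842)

42.3 hours

te_Supplier sourcing = (3 + 4·4 + 17)/6 = 36/6 = 6; σ²_Supplier sourcing = ((17−3)/6)² = 5.444
te_Pilot run = (6 + 4·11 + 22)/6 = 72/6 = 12; σ²_Pilot run = ((22−6)/6)² = 7.111
te_QA = (9 + 4·10 + 23)/6 = 72/6 = 12; σ²_QA = ((23−9)/6)² = 5.444
te_Packaging design = (7 + 4·11 + 21)/6 = 72/6 = 12; σ²_Packaging design = ((21−7)/6)² = 5.444
te_Regulatory filing = (1 + 4·2 + 3)/6 = 12/6 = 2; σ²_Regulatory filing = ((3−1)/6)² = 0.111
te_Marketing collateral = (5 + 4·8 + 11)/6 = 48/6 = 8; σ²_Marketing collateral = ((11−5)/6)² = 1.000
te_Sales training = (3 + 4·7 + 11)/6 = 42/6 = 7; σ²_Sales training = ((11−3)/6)² = 1.778

Forward pass:
ES_Supplier sourcing = 0; EF_Supplier sourcing = 6
ES_Pilot run = 0; EF_Pilot run = 12
ES_QA = 6; EF_QA = 6+12 = 18
ES_Packaging design = max(EF_Supplier sourcing=6, EF_Pilot run=12) = 12; EF_Packaging design = 12+12 = 24
ES_Regulatory filing = 18; EF_Regulatory filing = 18+2 = 20
ES_Marketing collateral = max(EF_Packaging design=24, EF_Regulatory filing=20) = 24; EF_Marketing collateral = 24+8 = 32
ES_Sales training = max(EF_Regulatory filing=20, EF_Marketing collateral=32) = 32; EF_Sales training = 32+7 = 39
Expected project duration μ = 39 hours. Critical path: Pilot run → Packaging design → Marketing collateral → Sales training.

Variance along critical path = 7.111 + 5.444 + 1.000 + 1.778 = 15.333; σ = 3.916 hours.
D = μ + z·σ = 39 + 0.842·3.916 = 42.3 hours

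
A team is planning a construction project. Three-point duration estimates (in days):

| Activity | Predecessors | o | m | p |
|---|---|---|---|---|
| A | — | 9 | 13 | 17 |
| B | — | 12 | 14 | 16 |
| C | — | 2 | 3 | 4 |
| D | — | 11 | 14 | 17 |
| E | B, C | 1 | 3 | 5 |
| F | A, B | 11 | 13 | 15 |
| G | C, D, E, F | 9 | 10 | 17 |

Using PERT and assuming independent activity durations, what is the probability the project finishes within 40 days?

0.890

te_A = (9 + 4·13 + 17)/6 = 78/6 = 13; σ²_A = ((17−9)/6)² = 1.778
te_B = (12 + 4·14 + 16)/6 = 84/6 = 14; σ²_B = ((16−12)/6)² = 0.444
te_C = (2 + 4·3 + 4)/6 = 18/6 = 3; σ²_C = ((4−2)/6)² = 0.111
te_D = (11 + 4·14 + 17)/6 = 84/6 = 14; σ²_D = ((17−11)/6)² = 1.000
te_E = (1 + 4·3 + 5)/6 = 18/6 = 3; σ²_E = ((5−1)/6)² = 0.444
te_F = (11 + 4·13 + 15)/6 = 78/6 = 13; σ²_F = ((15−11)/6)² = 0.444
te_G = (9 + 4·10 + 17)/6 = 66/6 = 11; σ²_G = ((17−9)/6)² = 1.778

Forward pass:
ES_A = 0; EF_A = 13
ES_B = 0; EF_B = 14
ES_C = 0; EF_C = 3
ES_D = 0; EF_D = 14
ES_E = max(EF_B=14, EF_C=3) = 14; EF_E = 14+3 = 17
ES_F = max(EF_A=13, EF_B=14) = 14; EF_F = 14+13 = 27
ES_G = max(EF_C=3, EF_D=14, EF_E=17, EF_F=27) = 27; EF_G = 27+11 = 38
Expected project duration μ = 38 days. Critical path: B → F → G.

Variance along critical path = 0.444 + 0.444 + 1.778 = 2.667; σ = √2.667 = 1.633 days.
Z = (40 − 38) / 1.633 = 1.225
P(T ≤ 40) = Φ(1.225) ≈ 0.890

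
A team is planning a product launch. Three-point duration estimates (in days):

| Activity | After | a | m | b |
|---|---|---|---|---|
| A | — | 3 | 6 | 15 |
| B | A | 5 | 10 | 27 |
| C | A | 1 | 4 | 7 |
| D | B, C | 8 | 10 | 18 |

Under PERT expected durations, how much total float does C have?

te_A = (3 + 4·6 + 15)/6 = 42/6 = 7
te_B = (5 + 4·10 + 27)/6 = 72/6 = 12
te_C = (1 + 4·4 + 7)/6 = 24/6 = 4
te_D = (8 + 4·10 + 18)/6 = 66/6 = 11

Forward pass:
ES_A = 0; EF_A = 7
ES_B = 7; EF_B = 7+12 = 19
ES_C = 7; EF_C = 7+4 = 11
ES_D = max(EF_B=19, EF_C=11) = 19; EF_D = 19+11 = 30
Expected project duration μ = 30 days. Critical path: A → B → D.

Backward pass:
LF_D = 30; LS_D = 30−11 = 19
LF_C = LS_D = 19; LS_C = 19−4 = 15
LF_B = LS_D = 19; LS_B = 19−12 = 7
LF_A = min(LS_B=7, LS_C=15) = 7; LS_A = 7−7 = 0
Slack_C = LS_C − ES_C = 15 − 7 = 8

8 days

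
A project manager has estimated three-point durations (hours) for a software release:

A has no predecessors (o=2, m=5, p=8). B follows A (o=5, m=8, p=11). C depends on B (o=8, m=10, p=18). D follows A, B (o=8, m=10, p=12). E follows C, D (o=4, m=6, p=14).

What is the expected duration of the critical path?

te_A = (2 + 4·5 + 8)/6 = 30/6 = 5
te_B = (5 + 4·8 + 11)/6 = 48/6 = 8
te_C = (8 + 4·10 + 18)/6 = 66/6 = 11
te_D = (8 + 4·10 + 12)/6 = 60/6 = 10
te_E = (4 + 4·6 + 14)/6 = 42/6 = 7

Forward pass:
ES_A = 0; EF_A = 5
ES_B = 5; EF_B = 5+8 = 13
ES_C = 13; EF_C = 13+11 = 24
ES_D = max(EF_A=5, EF_B=13) = 13; EF_D = 13+10 = 23
ES_E = max(EF_C=24, EF_D=23) = 24; EF_E = 24+7 = 31
Expected project duration μ = 31 hours. Critical path: A → B → C → E.

31 hours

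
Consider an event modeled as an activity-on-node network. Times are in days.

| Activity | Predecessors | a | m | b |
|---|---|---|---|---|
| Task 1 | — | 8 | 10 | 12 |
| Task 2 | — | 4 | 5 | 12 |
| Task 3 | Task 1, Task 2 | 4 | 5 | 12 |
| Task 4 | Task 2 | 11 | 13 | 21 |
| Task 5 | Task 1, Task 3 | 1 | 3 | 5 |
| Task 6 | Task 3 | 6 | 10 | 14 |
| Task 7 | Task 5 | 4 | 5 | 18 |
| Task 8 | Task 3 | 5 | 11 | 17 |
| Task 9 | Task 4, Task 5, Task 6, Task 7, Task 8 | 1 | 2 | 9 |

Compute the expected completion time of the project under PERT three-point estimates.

te_Task 1 = (8 + 4·10 + 12)/6 = 60/6 = 10
te_Task 2 = (4 + 4·5 + 12)/6 = 36/6 = 6
te_Task 3 = (4 + 4·5 + 12)/6 = 36/6 = 6
te_Task 4 = (11 + 4·13 + 21)/6 = 84/6 = 14
te_Task 5 = (1 + 4·3 + 5)/6 = 18/6 = 3
te_Task 6 = (6 + 4·10 + 14)/6 = 60/6 = 10
te_Task 7 = (4 + 4·5 + 18)/6 = 42/6 = 7
te_Task 8 = (5 + 4·11 + 17)/6 = 66/6 = 11
te_Task 9 = (1 + 4·2 + 9)/6 = 18/6 = 3

Forward pass:
ES_Task 1 = 0; EF_Task 1 = 10
ES_Task 2 = 0; EF_Task 2 = 6
ES_Task 3 = max(EF_Task 1=10, EF_Task 2=6) = 10; EF_Task 3 = 10+6 = 16
ES_Task 4 = 6; EF_Task 4 = 6+14 = 20
ES_Task 5 = max(EF_Task 1=10, EF_Task 3=16) = 16; EF_Task 5 = 16+3 = 19
ES_Task 6 = 16; EF_Task 6 = 16+10 = 26
ES_Task 7 = 19; EF_Task 7 = 19+7 = 26
ES_Task 8 = 16; EF_Task 8 = 16+11 = 27
ES_Task 9 = max(EF_Task 4=20, EF_Task 5=19, EF_Task 6=26, EF_Task 7=26, EF_Task 8=27) = 27; EF_Task 9 = 27+3 = 30
Expected project duration μ = 30 days. Critical path: Task 1 → Task 3 → Task 8 → Task 9.

30 days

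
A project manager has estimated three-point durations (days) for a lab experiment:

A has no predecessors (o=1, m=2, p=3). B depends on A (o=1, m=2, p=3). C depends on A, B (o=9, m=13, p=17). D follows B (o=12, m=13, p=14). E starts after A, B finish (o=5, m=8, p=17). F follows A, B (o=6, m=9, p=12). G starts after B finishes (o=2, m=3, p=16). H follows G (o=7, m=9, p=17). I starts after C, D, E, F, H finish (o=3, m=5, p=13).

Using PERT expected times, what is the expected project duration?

25 days

te_A = (1 + 4·2 + 3)/6 = 12/6 = 2
te_B = (1 + 4·2 + 3)/6 = 12/6 = 2
te_C = (9 + 4·13 + 17)/6 = 78/6 = 13
te_D = (12 + 4·13 + 14)/6 = 78/6 = 13
te_E = (5 + 4·8 + 17)/6 = 54/6 = 9
te_F = (6 + 4·9 + 12)/6 = 54/6 = 9
te_G = (2 + 4·3 + 16)/6 = 30/6 = 5
te_H = (7 + 4·9 + 17)/6 = 60/6 = 10
te_I = (3 + 4·5 + 13)/6 = 36/6 = 6

Forward pass:
ES_A = 0; EF_A = 2
ES_B = 2; EF_B = 2+2 = 4
ES_C = max(EF_A=2, EF_B=4) = 4; EF_C = 4+13 = 17
ES_D = 4; EF_D = 4+13 = 17
ES_E = max(EF_A=2, EF_B=4) = 4; EF_E = 4+9 = 13
ES_F = max(EF_A=2, EF_B=4) = 4; EF_F = 4+9 = 13
ES_G = 4; EF_G = 4+5 = 9
ES_H = 9; EF_H = 9+10 = 19
ES_I = max(EF_C=17, EF_D=17, EF_E=13, EF_F=13, EF_H=19) = 19; EF_I = 19+6 = 25
Expected project duration μ = 25 days. Critical path: A → B → G → H → I.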